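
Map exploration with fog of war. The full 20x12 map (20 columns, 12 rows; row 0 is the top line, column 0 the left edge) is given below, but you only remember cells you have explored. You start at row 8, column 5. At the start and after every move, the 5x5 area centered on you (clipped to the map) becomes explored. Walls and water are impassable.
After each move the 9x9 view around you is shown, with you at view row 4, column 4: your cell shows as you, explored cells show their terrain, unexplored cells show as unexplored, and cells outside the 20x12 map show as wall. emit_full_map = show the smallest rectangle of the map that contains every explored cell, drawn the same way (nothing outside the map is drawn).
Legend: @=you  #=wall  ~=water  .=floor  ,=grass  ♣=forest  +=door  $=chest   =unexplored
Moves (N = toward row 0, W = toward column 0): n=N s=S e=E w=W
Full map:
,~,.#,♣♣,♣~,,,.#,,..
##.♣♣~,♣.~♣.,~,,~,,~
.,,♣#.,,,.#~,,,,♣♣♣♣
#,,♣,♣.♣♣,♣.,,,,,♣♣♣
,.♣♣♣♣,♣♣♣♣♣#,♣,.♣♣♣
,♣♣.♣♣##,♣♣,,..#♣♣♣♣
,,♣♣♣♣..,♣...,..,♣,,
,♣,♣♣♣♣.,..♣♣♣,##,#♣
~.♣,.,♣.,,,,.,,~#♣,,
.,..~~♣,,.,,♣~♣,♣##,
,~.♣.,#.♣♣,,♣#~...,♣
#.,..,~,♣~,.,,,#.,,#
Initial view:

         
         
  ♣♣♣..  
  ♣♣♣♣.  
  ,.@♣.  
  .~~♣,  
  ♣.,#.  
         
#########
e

         
         
 ♣♣♣..,  
 ♣♣♣♣.,  
 ,.,@.,  
 .~~♣,,  
 ♣.,#.♣  
         
#########

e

         
         
♣♣♣..,♣  
♣♣♣♣.,.  
,.,♣@,,  
.~~♣,,.  
♣.,#.♣♣  
         
#########

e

         
         
♣♣..,♣.  
♣♣♣.,..  
.,♣.@,,  
~~♣,,.,  
.,#.♣♣,  
         
#########

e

         
         
♣..,♣..  
♣♣.,..♣  
,♣.,@,,  
~♣,,.,,  
,#.♣♣,,  
         
#########

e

         
         
..,♣...  
♣.,..♣♣  
♣.,,@,.  
♣,,.,,♣  
#.♣♣,,♣  
         
#########

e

         
         
.,♣...,  
.,..♣♣♣  
.,,,@.,  
,,.,,♣~  
.♣♣,,♣#  
         
#########

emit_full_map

♣♣♣..,♣...,
♣♣♣♣.,..♣♣♣
,.,♣.,,,@.,
.~~♣,,.,,♣~
♣.,#.♣♣,,♣#

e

         
         
,♣...,.  
,..♣♣♣,  
,,,,@,,  
,.,,♣~♣  
♣♣,,♣#~  
         
#########

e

         
         
♣...,..  
..♣♣♣,#  
,,,.@,~  
.,,♣~♣,  
♣,,♣#~.  
         
#########

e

         
         
...,..,  
.♣♣♣,##  
,,.,@~#  
,,♣~♣,♣  
,,♣#~..  
         
#########

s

         
...,..,  
.♣♣♣,##  
,,.,,~#  
,,♣~@,♣  
,,♣#~..  
  ,,,#.  
#########
#########

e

         
..,..,   
♣♣♣,##,  
,.,,~#♣  
,♣~♣@♣#  
,♣#~...  
 ,,,#.,  
#########
#########

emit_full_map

♣♣♣..,♣...,.., 
♣♣♣♣.,..♣♣♣,##,
,.,♣.,,,,.,,~#♣
.~~♣,,.,,♣~♣@♣#
♣.,#.♣♣,,♣#~...
         ,,,#.,

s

..,..,   
♣♣♣,##,  
,.,,~#♣  
,♣~♣,♣#  
,♣#~@..  
 ,,,#.,  
#########
#########
#########

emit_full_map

♣♣♣..,♣...,.., 
♣♣♣♣.,..♣♣♣,##,
,.,♣.,,,,.,,~#♣
.~~♣,,.,,♣~♣,♣#
♣.,#.♣♣,,♣#~@..
         ,,,#.,


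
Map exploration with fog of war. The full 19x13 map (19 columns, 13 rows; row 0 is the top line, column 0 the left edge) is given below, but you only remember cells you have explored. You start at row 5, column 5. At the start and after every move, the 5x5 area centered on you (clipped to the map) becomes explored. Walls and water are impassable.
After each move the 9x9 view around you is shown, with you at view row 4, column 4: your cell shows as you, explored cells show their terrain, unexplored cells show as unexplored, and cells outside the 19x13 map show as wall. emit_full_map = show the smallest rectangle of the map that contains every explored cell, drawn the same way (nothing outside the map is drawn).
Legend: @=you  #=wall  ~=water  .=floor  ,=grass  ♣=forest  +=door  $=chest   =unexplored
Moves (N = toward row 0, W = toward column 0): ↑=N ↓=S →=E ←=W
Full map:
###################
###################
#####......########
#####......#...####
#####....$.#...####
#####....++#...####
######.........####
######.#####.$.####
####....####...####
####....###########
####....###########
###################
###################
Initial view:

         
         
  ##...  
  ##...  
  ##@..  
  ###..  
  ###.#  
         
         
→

         
         
 ##....  
 ##....  
 ##.@..  
 ###...  
 ###.##  
         
         

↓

         
 ##....  
 ##....  
 ##....  
 ###@..  
 ###.##  
  ....#  
         
         

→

         
##....   
##....$  
##....+  
###.@..  
###.###  
 ....##  
         
         

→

         
#....    
#....$.  
#....++  
##..@..  
##.####  
....###  
         
         

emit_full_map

##....  
##....$.
##....++
###..@..
###.####
 ....###

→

         
....     
....$.#  
....++#  
#...@..  
#.#####  
...####  
         
         

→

         
...      
...$.#.  
...++#.  
....@..  
.#####.  
..####.  
         
         

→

         
..       
..$.#..  
..++#..  
....@..  
#####.$  
.####..  
         
         

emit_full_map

##....     
##....$.#..
##....++#..
###.....@..
###.#####.$
 ....####..


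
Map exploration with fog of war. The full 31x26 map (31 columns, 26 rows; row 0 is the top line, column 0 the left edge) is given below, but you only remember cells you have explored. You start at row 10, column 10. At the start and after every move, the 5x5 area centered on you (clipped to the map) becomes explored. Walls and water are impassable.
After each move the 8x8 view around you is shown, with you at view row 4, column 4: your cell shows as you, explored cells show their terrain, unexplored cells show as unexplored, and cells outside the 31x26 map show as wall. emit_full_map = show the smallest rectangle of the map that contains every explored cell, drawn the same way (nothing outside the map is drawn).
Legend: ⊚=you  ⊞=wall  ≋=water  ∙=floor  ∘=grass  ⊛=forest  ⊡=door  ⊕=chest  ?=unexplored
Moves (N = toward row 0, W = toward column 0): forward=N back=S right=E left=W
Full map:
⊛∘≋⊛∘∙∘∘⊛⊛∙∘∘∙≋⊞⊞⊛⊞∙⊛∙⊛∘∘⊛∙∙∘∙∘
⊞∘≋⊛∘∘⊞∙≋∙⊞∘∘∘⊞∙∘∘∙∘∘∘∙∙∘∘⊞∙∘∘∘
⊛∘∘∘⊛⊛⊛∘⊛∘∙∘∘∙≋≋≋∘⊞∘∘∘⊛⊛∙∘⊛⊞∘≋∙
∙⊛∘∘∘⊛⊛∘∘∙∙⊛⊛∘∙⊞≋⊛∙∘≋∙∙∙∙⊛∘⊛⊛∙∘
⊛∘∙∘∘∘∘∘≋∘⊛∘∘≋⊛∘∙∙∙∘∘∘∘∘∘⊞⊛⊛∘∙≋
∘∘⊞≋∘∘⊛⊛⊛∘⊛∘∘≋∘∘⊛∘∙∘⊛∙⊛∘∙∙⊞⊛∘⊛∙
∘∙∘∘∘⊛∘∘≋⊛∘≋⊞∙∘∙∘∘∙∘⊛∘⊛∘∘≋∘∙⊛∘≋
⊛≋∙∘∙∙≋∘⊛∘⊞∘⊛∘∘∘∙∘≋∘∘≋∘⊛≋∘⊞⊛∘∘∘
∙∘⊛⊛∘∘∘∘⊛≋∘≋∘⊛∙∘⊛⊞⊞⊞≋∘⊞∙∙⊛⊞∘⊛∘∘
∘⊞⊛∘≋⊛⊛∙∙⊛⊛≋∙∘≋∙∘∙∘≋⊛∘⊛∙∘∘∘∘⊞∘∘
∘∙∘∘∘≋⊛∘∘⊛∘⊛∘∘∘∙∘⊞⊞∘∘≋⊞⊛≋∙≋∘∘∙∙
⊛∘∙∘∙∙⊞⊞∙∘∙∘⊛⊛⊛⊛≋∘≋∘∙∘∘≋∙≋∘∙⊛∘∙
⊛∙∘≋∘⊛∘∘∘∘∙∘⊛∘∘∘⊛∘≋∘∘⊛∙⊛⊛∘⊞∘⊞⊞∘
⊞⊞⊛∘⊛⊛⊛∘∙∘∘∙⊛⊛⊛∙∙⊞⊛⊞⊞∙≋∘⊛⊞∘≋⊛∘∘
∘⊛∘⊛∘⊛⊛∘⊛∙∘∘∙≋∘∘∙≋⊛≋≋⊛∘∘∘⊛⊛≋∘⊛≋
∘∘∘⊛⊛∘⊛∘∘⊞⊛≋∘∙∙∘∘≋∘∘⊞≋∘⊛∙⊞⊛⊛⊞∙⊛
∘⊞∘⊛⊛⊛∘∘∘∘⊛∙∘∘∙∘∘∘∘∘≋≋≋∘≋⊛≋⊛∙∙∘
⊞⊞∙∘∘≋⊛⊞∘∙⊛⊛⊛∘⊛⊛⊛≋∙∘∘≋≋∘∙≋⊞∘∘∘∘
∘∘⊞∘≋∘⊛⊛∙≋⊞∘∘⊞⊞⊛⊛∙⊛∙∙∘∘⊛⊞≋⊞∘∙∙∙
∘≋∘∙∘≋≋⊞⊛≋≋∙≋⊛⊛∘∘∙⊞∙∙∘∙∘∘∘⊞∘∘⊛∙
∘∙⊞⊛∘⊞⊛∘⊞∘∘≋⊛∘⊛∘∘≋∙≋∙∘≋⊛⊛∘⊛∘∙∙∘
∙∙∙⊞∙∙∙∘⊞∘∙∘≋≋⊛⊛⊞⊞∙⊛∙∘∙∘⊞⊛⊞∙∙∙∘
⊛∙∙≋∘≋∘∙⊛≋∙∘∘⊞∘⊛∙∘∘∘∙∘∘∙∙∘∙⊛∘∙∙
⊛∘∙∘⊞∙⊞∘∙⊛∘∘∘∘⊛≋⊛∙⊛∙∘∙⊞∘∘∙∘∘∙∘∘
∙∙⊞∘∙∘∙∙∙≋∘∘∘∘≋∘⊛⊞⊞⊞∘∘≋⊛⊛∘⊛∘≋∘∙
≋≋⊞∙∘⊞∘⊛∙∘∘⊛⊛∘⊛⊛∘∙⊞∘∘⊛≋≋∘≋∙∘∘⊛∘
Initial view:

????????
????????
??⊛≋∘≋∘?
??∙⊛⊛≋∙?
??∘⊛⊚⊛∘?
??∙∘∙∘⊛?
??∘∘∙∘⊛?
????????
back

????????
??⊛≋∘≋∘?
??∙⊛⊛≋∙?
??∘⊛∘⊛∘?
??∙∘⊚∘⊛?
??∘∘∙∘⊛?
??∙∘∘∙⊛?
????????

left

????????
???⊛≋∘≋∘
??∙∙⊛⊛≋∙
??∘∘⊛∘⊛∘
??⊞∙⊚∙∘⊛
??∘∘∘∙∘⊛
??∘∙∘∘∙⊛
????????

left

????????
????⊛≋∘≋
??⊛∙∙⊛⊛≋
??⊛∘∘⊛∘⊛
??⊞⊞⊚∘∙∘
??∘∘∘∘∙∘
??⊛∘∙∘∘∙
????????

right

????????
???⊛≋∘≋∘
?⊛∙∙⊛⊛≋∙
?⊛∘∘⊛∘⊛∘
?⊞⊞∙⊚∙∘⊛
?∘∘∘∘∙∘⊛
?⊛∘∙∘∘∙⊛
????????

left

????????
????⊛≋∘≋
??⊛∙∙⊛⊛≋
??⊛∘∘⊛∘⊛
??⊞⊞⊚∘∙∘
??∘∘∘∘∙∘
??⊛∘∙∘∘∙
????????

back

????⊛≋∘≋
??⊛∙∙⊛⊛≋
??⊛∘∘⊛∘⊛
??⊞⊞∙∘∙∘
??∘∘⊚∘∙∘
??⊛∘∙∘∘∙
??⊛∘⊛∙∘?
????????

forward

????????
????⊛≋∘≋
??⊛∙∙⊛⊛≋
??⊛∘∘⊛∘⊛
??⊞⊞⊚∘∙∘
??∘∘∘∘∙∘
??⊛∘∙∘∘∙
??⊛∘⊛∙∘?

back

????⊛≋∘≋
??⊛∙∙⊛⊛≋
??⊛∘∘⊛∘⊛
??⊞⊞∙∘∙∘
??∘∘⊚∘∙∘
??⊛∘∙∘∘∙
??⊛∘⊛∙∘?
????????

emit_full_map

??⊛≋∘≋∘
⊛∙∙⊛⊛≋∙
⊛∘∘⊛∘⊛∘
⊞⊞∙∘∙∘⊛
∘∘⊚∘∙∘⊛
⊛∘∙∘∘∙⊛
⊛∘⊛∙∘??

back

??⊛∙∙⊛⊛≋
??⊛∘∘⊛∘⊛
??⊞⊞∙∘∙∘
??∘∘∘∘∙∘
??⊛∘⊚∘∘∙
??⊛∘⊛∙∘?
??⊛∘∘⊞⊛?
????????

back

??⊛∘∘⊛∘⊛
??⊞⊞∙∘∙∘
??∘∘∘∘∙∘
??⊛∘∙∘∘∙
??⊛∘⊚∙∘?
??⊛∘∘⊞⊛?
??∘∘∘∘⊛?
????????

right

?⊛∘∘⊛∘⊛∘
?⊞⊞∙∘∙∘⊛
?∘∘∘∘∙∘⊛
?⊛∘∙∘∘∙⊛
?⊛∘⊛⊚∘∘?
?⊛∘∘⊞⊛≋?
?∘∘∘∘⊛∙?
????????

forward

?⊛∙∙⊛⊛≋∙
?⊛∘∘⊛∘⊛∘
?⊞⊞∙∘∙∘⊛
?∘∘∘∘∙∘⊛
?⊛∘∙⊚∘∙⊛
?⊛∘⊛∙∘∘?
?⊛∘∘⊞⊛≋?
?∘∘∘∘⊛∙?

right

⊛∙∙⊛⊛≋∙?
⊛∘∘⊛∘⊛∘?
⊞⊞∙∘∙∘⊛?
∘∘∘∘∙∘⊛?
⊛∘∙∘⊚∙⊛?
⊛∘⊛∙∘∘∙?
⊛∘∘⊞⊛≋∘?
∘∘∘∘⊛∙??

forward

??⊛≋∘≋∘?
⊛∙∙⊛⊛≋∙?
⊛∘∘⊛∘⊛∘?
⊞⊞∙∘∙∘⊛?
∘∘∘∘⊚∘⊛?
⊛∘∙∘∘∙⊛?
⊛∘⊛∙∘∘∙?
⊛∘∘⊞⊛≋∘?

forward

????????
??⊛≋∘≋∘?
⊛∙∙⊛⊛≋∙?
⊛∘∘⊛∘⊛∘?
⊞⊞∙∘⊚∘⊛?
∘∘∘∘∙∘⊛?
⊛∘∙∘∘∙⊛?
⊛∘⊛∙∘∘∙?

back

??⊛≋∘≋∘?
⊛∙∙⊛⊛≋∙?
⊛∘∘⊛∘⊛∘?
⊞⊞∙∘∙∘⊛?
∘∘∘∘⊚∘⊛?
⊛∘∙∘∘∙⊛?
⊛∘⊛∙∘∘∙?
⊛∘∘⊞⊛≋∘?

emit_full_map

??⊛≋∘≋∘
⊛∙∙⊛⊛≋∙
⊛∘∘⊛∘⊛∘
⊞⊞∙∘∙∘⊛
∘∘∘∘⊚∘⊛
⊛∘∙∘∘∙⊛
⊛∘⊛∙∘∘∙
⊛∘∘⊞⊛≋∘
∘∘∘∘⊛∙?

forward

????????
??⊛≋∘≋∘?
⊛∙∙⊛⊛≋∙?
⊛∘∘⊛∘⊛∘?
⊞⊞∙∘⊚∘⊛?
∘∘∘∘∙∘⊛?
⊛∘∙∘∘∙⊛?
⊛∘⊛∙∘∘∙?

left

????????
???⊛≋∘≋∘
?⊛∙∙⊛⊛≋∙
?⊛∘∘⊛∘⊛∘
?⊞⊞∙⊚∙∘⊛
?∘∘∘∘∙∘⊛
?⊛∘∙∘∘∙⊛
?⊛∘⊛∙∘∘∙

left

????????
????⊛≋∘≋
??⊛∙∙⊛⊛≋
??⊛∘∘⊛∘⊛
??⊞⊞⊚∘∙∘
??∘∘∘∘∙∘
??⊛∘∙∘∘∙
??⊛∘⊛∙∘∘

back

????⊛≋∘≋
??⊛∙∙⊛⊛≋
??⊛∘∘⊛∘⊛
??⊞⊞∙∘∙∘
??∘∘⊚∘∙∘
??⊛∘∙∘∘∙
??⊛∘⊛∙∘∘
??⊛∘∘⊞⊛≋

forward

????????
????⊛≋∘≋
??⊛∙∙⊛⊛≋
??⊛∘∘⊛∘⊛
??⊞⊞⊚∘∙∘
??∘∘∘∘∙∘
??⊛∘∙∘∘∙
??⊛∘⊛∙∘∘

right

????????
???⊛≋∘≋∘
?⊛∙∙⊛⊛≋∙
?⊛∘∘⊛∘⊛∘
?⊞⊞∙⊚∙∘⊛
?∘∘∘∘∙∘⊛
?⊛∘∙∘∘∙⊛
?⊛∘⊛∙∘∘∙


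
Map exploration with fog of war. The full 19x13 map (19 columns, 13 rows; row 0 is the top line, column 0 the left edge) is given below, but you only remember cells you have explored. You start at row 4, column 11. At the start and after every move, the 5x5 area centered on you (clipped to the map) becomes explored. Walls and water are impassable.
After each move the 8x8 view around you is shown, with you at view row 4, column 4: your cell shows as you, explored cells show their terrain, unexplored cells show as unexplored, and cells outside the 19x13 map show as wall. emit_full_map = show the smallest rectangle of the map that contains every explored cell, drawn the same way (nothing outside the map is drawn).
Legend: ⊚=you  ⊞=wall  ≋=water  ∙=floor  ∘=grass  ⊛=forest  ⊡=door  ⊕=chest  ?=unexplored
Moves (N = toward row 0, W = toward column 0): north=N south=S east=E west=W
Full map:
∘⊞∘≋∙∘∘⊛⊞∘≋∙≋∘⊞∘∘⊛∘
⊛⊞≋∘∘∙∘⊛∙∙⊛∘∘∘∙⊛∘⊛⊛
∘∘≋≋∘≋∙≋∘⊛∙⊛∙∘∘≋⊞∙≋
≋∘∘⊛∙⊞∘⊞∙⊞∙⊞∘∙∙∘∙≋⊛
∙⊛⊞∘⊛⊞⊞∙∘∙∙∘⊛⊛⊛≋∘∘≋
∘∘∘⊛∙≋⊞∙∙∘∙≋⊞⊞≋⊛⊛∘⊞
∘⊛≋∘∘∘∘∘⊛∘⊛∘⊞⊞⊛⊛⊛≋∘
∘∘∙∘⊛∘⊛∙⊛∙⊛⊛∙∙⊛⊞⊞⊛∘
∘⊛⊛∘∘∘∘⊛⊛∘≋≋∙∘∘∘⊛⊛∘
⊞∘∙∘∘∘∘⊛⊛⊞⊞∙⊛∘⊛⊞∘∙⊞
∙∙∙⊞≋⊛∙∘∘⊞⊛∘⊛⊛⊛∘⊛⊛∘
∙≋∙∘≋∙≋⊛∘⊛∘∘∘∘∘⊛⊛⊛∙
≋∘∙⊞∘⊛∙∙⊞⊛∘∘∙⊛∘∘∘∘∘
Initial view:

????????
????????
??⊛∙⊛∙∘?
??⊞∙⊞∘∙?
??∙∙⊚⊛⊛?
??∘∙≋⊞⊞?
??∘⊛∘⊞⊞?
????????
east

????????
????????
?⊛∙⊛∙∘∘?
?⊞∙⊞∘∙∙?
?∙∙∘⊚⊛⊛?
?∘∙≋⊞⊞≋?
?∘⊛∘⊞⊞⊛?
????????

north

⊞⊞⊞⊞⊞⊞⊞⊞
????????
??⊛∘∘∘∙?
?⊛∙⊛∙∘∘?
?⊞∙⊞⊚∙∙?
?∙∙∘⊛⊛⊛?
?∘∙≋⊞⊞≋?
?∘⊛∘⊞⊞⊛?

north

⊞⊞⊞⊞⊞⊞⊞⊞
⊞⊞⊞⊞⊞⊞⊞⊞
??≋∙≋∘⊞?
??⊛∘∘∘∙?
?⊛∙⊛⊚∘∘?
?⊞∙⊞∘∙∙?
?∙∙∘⊛⊛⊛?
?∘∙≋⊞⊞≋?

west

⊞⊞⊞⊞⊞⊞⊞⊞
⊞⊞⊞⊞⊞⊞⊞⊞
??∘≋∙≋∘⊞
??∙⊛∘∘∘∙
??⊛∙⊚∙∘∘
??⊞∙⊞∘∙∙
??∙∙∘⊛⊛⊛
??∘∙≋⊞⊞≋

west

⊞⊞⊞⊞⊞⊞⊞⊞
⊞⊞⊞⊞⊞⊞⊞⊞
??⊞∘≋∙≋∘
??∙∙⊛∘∘∘
??∘⊛⊚⊛∙∘
??∙⊞∙⊞∘∙
??∘∙∙∘⊛⊛
???∘∙≋⊞⊞

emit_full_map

⊞∘≋∙≋∘⊞
∙∙⊛∘∘∘∙
∘⊛⊚⊛∙∘∘
∙⊞∙⊞∘∙∙
∘∙∙∘⊛⊛⊛
?∘∙≋⊞⊞≋
?∘⊛∘⊞⊞⊛

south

⊞⊞⊞⊞⊞⊞⊞⊞
??⊞∘≋∙≋∘
??∙∙⊛∘∘∘
??∘⊛∙⊛∙∘
??∙⊞⊚⊞∘∙
??∘∙∙∘⊛⊛
??∙∘∙≋⊞⊞
???∘⊛∘⊞⊞

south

??⊞∘≋∙≋∘
??∙∙⊛∘∘∘
??∘⊛∙⊛∙∘
??∙⊞∙⊞∘∙
??∘∙⊚∘⊛⊛
??∙∘∙≋⊞⊞
??⊛∘⊛∘⊞⊞
????????

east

?⊞∘≋∙≋∘⊞
?∙∙⊛∘∘∘∙
?∘⊛∙⊛∙∘∘
?∙⊞∙⊞∘∙∙
?∘∙∙⊚⊛⊛⊛
?∙∘∙≋⊞⊞≋
?⊛∘⊛∘⊞⊞⊛
????????

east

⊞∘≋∙≋∘⊞?
∙∙⊛∘∘∘∙?
∘⊛∙⊛∙∘∘?
∙⊞∙⊞∘∙∙?
∘∙∙∘⊚⊛⊛?
∙∘∙≋⊞⊞≋?
⊛∘⊛∘⊞⊞⊛?
????????

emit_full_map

⊞∘≋∙≋∘⊞
∙∙⊛∘∘∘∙
∘⊛∙⊛∙∘∘
∙⊞∙⊞∘∙∙
∘∙∙∘⊚⊛⊛
∙∘∙≋⊞⊞≋
⊛∘⊛∘⊞⊞⊛


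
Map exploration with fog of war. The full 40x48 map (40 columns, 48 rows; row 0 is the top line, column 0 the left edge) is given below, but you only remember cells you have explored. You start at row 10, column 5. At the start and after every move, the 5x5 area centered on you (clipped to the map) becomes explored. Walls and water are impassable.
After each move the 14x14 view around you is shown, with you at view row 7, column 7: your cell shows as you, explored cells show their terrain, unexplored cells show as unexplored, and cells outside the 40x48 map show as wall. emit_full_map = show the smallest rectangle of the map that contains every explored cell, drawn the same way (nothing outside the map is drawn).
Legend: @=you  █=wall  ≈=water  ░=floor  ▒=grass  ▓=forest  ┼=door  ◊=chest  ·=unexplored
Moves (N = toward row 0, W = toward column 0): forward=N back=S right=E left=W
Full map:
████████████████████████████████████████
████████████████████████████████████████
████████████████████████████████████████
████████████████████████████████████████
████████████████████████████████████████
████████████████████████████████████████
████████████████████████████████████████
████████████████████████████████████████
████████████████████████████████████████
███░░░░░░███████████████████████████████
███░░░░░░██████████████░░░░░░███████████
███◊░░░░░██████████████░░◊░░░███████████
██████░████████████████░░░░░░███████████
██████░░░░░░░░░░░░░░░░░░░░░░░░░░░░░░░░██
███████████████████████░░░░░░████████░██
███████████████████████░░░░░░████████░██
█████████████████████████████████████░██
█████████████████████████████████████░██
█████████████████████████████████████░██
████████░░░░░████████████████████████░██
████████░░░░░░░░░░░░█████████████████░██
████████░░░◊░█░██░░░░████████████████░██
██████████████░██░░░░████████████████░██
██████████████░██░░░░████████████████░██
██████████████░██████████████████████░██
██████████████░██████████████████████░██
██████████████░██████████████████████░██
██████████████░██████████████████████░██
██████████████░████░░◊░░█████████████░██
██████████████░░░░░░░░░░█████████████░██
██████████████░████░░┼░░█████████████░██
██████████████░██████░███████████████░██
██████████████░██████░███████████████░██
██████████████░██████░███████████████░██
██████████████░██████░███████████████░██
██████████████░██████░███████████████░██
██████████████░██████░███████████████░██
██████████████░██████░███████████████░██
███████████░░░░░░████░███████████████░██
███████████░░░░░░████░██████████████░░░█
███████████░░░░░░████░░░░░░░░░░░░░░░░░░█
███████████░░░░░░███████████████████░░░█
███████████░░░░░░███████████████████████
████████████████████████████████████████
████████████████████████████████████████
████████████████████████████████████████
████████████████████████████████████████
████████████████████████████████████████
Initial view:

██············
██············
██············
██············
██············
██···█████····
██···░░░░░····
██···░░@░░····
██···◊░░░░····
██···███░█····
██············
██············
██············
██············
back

██············
██············
██············
██············
██···█████····
██···░░░░░····
██···░░░░░····
██···◊░@░░····
██···███░█····
██···███░░····
██············
██············
██············
██············

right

█·············
█·············
█·············
█·············
█···█████·····
█···░░░░░░····
█···░░░░░░····
█···◊░░@░░····
█···███░██····
█···███░░░····
█·············
█·············
█·············
█·············

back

█·············
█·············
█·············
█···█████·····
█···░░░░░░····
█···░░░░░░····
█···◊░░░░░····
█···███@██····
█···███░░░····
█····█████····
█·············
█·············
█·············
█·············

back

█·············
█·············
█···█████·····
█···░░░░░░····
█···░░░░░░····
█···◊░░░░░····
█···███░██····
█···███@░░····
█····█████····
█····█████····
█·············
█·············
█·············
█·············

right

··············
··············
···█████······
···░░░░░░·····
···░░░░░░·····
···◊░░░░░█····
···███░███····
···███░@░░····
····██████····
····██████····
··············
··············
··············
··············

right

··············
··············
··█████·······
··░░░░░░······
··░░░░░░······
··◊░░░░░██····
··███░████····
··███░░@░░····
···███████····
···███████····
··············
··············
··············
··············

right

··············
··············
·█████········
·░░░░░░·······
·░░░░░░·······
·◊░░░░░███····
·███░█████····
·███░░░@░░····
··████████····
··████████····
··············
··············
··············
··············

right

··············
··············
█████·········
░░░░░░········
░░░░░░········
◊░░░░░████····
███░██████····
███░░░░@░░····
·█████████····
·█████████····
··············
··············
··············
··············

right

··············
··············
████··········
░░░░░·········
░░░░░·········
░░░░░█████····
██░███████····
██░░░░░@░░····
██████████····
██████████····
··············
··············
··············
··············

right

··············
··············
███···········
░░░░··········
░░░░··········
░░░░██████····
█░████████····
█░░░░░░@░░····
██████████····
██████████····
··············
··············
··············
··············

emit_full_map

█████·······
░░░░░░······
░░░░░░······
◊░░░░░██████
███░████████
███░░░░░░@░░
·███████████
·███████████

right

··············
··············
██············
░░░···········
░░░···········
░░░███████····
░█████████····
░░░░░░░@░░····
██████████····
██████████····
··············
··············
··············
··············

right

··············
··············
█·············
░░············
░░············
░░████████····
██████████····
░░░░░░░@░░····
██████████····
██████████····
··············
··············
··············
··············

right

··············
··············
··············
░·············
░·············
░█████████····
██████████····
░░░░░░░@░░····
██████████····
██████████····
··············
··············
··············
··············

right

··············
··············
··············
··············
··············
██████████····
██████████····
░░░░░░░@░░····
██████████····
██████████····
··············
··············
··············
··············

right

··············
··············
··············
··············
··············
██████████····
██████████····
░░░░░░░@░░····
██████████····
██████████····
··············
··············
··············
··············

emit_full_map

█████············
░░░░░░···········
░░░░░░···········
◊░░░░░███████████
███░█████████████
███░░░░░░░░░░░@░░
·████████████████
·████████████████


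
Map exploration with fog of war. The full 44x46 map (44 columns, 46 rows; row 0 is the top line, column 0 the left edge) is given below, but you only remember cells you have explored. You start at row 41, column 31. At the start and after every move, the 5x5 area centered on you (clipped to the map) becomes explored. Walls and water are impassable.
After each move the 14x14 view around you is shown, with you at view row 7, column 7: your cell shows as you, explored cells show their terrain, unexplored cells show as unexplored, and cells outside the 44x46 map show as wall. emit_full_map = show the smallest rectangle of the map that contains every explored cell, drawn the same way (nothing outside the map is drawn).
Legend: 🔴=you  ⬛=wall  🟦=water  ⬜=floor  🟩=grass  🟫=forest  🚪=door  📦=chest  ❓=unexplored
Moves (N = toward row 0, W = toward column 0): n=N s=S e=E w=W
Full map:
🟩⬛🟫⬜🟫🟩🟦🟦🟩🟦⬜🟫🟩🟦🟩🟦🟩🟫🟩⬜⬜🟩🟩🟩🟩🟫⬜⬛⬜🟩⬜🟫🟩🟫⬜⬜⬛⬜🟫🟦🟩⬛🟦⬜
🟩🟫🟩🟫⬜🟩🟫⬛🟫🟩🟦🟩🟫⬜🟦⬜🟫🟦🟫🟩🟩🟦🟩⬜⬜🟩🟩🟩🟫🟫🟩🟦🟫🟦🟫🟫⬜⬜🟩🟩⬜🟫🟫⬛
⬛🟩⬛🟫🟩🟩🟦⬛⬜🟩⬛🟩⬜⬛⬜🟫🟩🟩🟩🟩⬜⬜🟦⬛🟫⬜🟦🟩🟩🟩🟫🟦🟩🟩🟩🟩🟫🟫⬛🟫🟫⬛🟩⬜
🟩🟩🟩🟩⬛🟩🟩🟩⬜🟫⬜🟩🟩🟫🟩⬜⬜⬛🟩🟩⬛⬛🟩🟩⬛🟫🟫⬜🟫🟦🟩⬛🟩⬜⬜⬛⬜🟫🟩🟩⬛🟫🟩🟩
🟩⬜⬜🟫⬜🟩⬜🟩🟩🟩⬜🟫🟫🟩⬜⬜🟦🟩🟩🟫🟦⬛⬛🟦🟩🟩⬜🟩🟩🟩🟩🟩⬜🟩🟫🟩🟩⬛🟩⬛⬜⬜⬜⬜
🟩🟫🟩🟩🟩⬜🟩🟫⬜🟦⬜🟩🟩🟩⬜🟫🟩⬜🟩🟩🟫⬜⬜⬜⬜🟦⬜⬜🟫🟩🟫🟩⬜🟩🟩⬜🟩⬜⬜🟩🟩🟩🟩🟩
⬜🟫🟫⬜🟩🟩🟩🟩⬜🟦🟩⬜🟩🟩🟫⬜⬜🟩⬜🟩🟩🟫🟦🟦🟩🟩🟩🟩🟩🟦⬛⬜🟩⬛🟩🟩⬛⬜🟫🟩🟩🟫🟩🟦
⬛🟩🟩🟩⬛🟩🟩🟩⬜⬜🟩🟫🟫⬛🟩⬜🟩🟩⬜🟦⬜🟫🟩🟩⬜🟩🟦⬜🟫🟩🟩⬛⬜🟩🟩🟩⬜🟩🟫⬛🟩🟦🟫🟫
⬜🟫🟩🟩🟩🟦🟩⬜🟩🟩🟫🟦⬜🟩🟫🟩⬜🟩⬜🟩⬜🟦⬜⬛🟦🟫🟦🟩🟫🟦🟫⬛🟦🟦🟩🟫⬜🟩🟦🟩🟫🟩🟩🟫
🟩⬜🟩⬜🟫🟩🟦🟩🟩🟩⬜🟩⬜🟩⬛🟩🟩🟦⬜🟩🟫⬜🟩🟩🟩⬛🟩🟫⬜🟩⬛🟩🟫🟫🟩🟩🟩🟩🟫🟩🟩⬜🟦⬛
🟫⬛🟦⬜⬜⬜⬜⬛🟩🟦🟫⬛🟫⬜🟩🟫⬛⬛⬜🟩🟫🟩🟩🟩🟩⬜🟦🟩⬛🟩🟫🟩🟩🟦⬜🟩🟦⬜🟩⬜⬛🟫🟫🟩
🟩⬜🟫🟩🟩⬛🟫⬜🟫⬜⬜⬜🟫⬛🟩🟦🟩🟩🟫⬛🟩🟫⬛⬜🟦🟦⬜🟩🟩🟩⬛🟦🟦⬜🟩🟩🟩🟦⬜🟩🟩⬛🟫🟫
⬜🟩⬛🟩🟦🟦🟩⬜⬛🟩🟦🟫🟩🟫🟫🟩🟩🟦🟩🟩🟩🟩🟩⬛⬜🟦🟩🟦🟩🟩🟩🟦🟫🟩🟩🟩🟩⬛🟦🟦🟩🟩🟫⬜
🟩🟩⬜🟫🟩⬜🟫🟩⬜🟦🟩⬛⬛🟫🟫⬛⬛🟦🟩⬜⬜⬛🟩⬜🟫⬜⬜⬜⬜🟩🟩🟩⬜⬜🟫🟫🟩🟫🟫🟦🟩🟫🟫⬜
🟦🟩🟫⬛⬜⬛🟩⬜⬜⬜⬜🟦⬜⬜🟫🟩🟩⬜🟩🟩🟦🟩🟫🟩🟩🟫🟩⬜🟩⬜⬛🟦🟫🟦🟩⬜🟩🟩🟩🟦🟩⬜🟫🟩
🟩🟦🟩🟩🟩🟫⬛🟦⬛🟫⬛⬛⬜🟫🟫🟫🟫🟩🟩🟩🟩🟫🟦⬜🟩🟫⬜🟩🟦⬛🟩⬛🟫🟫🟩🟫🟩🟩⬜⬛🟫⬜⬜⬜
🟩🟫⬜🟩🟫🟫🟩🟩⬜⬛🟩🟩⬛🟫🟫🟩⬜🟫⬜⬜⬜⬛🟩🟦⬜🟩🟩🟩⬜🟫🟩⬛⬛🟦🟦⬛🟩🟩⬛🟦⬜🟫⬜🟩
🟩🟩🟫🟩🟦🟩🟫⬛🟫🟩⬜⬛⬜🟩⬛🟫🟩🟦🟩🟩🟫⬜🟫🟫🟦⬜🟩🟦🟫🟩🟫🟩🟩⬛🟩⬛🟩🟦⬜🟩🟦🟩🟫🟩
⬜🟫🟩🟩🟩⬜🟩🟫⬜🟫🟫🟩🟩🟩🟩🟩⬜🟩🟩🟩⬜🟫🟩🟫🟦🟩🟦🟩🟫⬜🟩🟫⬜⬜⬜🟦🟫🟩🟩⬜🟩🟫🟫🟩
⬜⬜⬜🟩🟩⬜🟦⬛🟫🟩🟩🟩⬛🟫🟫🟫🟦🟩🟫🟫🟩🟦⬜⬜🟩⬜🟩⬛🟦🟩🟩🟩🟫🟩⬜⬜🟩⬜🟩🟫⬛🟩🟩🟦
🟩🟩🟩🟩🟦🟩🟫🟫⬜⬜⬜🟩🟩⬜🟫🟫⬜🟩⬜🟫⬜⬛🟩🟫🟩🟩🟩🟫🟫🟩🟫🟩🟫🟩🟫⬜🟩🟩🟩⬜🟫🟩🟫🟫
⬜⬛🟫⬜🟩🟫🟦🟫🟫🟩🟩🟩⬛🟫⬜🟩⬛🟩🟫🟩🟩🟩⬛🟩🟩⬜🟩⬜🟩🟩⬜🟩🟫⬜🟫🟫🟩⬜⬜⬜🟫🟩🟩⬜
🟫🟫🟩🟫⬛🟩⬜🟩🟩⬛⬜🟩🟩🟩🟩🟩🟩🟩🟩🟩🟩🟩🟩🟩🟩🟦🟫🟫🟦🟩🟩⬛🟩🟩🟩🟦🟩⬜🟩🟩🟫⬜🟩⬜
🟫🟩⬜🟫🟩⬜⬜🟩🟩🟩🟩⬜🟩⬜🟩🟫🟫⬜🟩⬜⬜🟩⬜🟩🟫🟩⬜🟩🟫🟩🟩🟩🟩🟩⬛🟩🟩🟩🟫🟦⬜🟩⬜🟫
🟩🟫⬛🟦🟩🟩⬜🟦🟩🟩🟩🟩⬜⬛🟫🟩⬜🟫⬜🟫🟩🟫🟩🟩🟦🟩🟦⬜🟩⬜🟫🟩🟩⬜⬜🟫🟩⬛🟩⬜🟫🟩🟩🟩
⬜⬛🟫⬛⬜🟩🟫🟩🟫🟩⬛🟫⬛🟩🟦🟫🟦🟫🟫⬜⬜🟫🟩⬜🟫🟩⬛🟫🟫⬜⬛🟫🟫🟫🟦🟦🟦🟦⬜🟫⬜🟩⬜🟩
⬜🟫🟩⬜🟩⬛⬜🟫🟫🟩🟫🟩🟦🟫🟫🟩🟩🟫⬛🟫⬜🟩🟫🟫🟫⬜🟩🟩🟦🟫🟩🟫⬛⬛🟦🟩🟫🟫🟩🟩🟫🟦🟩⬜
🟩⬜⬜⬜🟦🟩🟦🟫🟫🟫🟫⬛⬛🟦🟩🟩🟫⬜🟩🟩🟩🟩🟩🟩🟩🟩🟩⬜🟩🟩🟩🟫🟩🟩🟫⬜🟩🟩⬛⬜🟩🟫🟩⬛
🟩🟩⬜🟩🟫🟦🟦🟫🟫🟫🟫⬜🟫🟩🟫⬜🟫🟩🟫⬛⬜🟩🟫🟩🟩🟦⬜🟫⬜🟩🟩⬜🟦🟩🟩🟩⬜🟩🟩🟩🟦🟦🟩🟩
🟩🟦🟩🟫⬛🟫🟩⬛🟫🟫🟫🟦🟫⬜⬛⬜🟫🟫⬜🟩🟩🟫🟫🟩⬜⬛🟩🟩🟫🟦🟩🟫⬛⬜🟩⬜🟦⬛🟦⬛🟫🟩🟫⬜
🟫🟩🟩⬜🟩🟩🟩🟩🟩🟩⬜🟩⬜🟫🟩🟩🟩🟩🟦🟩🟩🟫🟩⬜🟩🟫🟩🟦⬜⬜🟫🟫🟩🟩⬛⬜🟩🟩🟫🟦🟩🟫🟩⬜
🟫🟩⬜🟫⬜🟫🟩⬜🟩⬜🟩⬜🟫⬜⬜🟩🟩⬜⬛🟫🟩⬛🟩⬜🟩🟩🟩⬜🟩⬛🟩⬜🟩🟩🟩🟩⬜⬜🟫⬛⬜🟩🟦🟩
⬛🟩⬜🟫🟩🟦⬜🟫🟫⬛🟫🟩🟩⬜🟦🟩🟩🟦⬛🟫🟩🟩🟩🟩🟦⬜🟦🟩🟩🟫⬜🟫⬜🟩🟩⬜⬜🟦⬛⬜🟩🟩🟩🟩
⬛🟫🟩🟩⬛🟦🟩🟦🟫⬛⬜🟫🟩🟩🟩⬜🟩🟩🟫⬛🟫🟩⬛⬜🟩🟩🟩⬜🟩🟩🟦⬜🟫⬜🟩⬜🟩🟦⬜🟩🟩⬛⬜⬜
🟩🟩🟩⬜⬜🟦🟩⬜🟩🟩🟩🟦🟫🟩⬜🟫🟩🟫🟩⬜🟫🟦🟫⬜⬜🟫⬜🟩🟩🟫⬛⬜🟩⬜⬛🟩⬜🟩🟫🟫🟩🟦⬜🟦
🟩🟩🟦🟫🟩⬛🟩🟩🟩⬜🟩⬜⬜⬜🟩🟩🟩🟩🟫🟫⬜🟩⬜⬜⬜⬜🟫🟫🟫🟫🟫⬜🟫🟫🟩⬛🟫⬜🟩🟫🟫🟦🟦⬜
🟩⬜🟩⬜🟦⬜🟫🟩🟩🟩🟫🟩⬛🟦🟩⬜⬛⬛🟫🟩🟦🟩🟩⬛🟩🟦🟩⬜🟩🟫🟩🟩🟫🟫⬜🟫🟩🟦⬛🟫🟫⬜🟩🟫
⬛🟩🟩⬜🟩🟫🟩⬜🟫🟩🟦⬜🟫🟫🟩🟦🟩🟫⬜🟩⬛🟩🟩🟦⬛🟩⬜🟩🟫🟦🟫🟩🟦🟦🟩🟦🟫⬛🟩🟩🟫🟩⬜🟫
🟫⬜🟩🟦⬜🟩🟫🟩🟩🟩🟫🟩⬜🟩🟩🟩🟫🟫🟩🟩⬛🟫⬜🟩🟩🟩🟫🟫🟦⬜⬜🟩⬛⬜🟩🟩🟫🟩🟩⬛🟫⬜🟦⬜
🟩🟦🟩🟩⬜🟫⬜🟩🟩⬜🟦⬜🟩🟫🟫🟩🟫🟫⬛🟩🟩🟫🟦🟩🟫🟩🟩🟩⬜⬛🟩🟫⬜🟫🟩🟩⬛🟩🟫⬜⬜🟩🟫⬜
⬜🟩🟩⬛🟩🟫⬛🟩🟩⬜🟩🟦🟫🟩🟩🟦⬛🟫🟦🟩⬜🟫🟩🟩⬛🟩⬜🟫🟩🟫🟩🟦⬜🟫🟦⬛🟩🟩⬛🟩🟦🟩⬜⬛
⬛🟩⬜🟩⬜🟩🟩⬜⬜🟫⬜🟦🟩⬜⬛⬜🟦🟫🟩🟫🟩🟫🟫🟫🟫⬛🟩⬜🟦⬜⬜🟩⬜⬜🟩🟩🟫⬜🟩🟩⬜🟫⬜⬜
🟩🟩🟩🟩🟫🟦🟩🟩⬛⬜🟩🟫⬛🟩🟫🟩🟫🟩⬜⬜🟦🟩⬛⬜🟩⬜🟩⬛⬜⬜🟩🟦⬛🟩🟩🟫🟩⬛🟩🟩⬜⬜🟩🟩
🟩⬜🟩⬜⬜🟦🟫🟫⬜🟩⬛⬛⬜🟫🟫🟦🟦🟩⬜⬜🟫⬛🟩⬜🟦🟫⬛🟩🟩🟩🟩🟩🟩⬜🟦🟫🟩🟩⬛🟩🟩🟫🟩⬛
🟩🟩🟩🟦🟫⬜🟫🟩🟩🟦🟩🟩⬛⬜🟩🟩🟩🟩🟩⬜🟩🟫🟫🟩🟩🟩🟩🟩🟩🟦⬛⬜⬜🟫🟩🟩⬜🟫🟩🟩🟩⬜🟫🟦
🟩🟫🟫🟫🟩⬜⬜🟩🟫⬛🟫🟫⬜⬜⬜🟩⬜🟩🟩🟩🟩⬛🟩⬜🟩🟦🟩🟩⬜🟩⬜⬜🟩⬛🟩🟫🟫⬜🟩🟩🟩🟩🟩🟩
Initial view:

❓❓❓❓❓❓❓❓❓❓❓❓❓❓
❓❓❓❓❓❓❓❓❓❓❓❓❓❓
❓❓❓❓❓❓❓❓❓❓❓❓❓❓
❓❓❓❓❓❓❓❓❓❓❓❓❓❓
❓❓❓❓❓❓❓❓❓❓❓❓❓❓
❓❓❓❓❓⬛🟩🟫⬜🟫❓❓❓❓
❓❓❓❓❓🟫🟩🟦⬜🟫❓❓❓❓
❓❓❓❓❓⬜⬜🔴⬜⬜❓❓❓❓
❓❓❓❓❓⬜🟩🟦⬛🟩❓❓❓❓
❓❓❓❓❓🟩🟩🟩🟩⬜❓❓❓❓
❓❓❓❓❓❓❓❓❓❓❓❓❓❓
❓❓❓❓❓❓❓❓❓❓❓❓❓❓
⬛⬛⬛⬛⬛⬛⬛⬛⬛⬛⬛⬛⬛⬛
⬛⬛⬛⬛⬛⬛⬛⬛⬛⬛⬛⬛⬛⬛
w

❓❓❓❓❓❓❓❓❓❓❓❓❓❓
❓❓❓❓❓❓❓❓❓❓❓❓❓❓
❓❓❓❓❓❓❓❓❓❓❓❓❓❓
❓❓❓❓❓❓❓❓❓❓❓❓❓❓
❓❓❓❓❓❓❓❓❓❓❓❓❓❓
❓❓❓❓❓⬜⬛🟩🟫⬜🟫❓❓❓
❓❓❓❓❓🟩🟫🟩🟦⬜🟫❓❓❓
❓❓❓❓❓🟦⬜🔴🟩⬜⬜❓❓❓
❓❓❓❓❓⬜⬜🟩🟦⬛🟩❓❓❓
❓❓❓❓❓🟩🟩🟩🟩🟩⬜❓❓❓
❓❓❓❓❓❓❓❓❓❓❓❓❓❓
❓❓❓❓❓❓❓❓❓❓❓❓❓❓
⬛⬛⬛⬛⬛⬛⬛⬛⬛⬛⬛⬛⬛⬛
⬛⬛⬛⬛⬛⬛⬛⬛⬛⬛⬛⬛⬛⬛

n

❓❓❓❓❓❓❓❓❓❓❓❓❓❓
❓❓❓❓❓❓❓❓❓❓❓❓❓❓
❓❓❓❓❓❓❓❓❓❓❓❓❓❓
❓❓❓❓❓❓❓❓❓❓❓❓❓❓
❓❓❓❓❓❓❓❓❓❓❓❓❓❓
❓❓❓❓❓🟦⬜⬜🟩⬛❓❓❓❓
❓❓❓❓❓⬜⬛🟩🟫⬜🟫❓❓❓
❓❓❓❓❓🟩🟫🔴🟦⬜🟫❓❓❓
❓❓❓❓❓🟦⬜⬜🟩⬜⬜❓❓❓
❓❓❓❓❓⬜⬜🟩🟦⬛🟩❓❓❓
❓❓❓❓❓🟩🟩🟩🟩🟩⬜❓❓❓
❓❓❓❓❓❓❓❓❓❓❓❓❓❓
❓❓❓❓❓❓❓❓❓❓❓❓❓❓
⬛⬛⬛⬛⬛⬛⬛⬛⬛⬛⬛⬛⬛⬛

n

❓❓❓❓❓❓❓❓❓❓❓❓❓❓
❓❓❓❓❓❓❓❓❓❓❓❓❓❓
❓❓❓❓❓❓❓❓❓❓❓❓❓❓
❓❓❓❓❓❓❓❓❓❓❓❓❓❓
❓❓❓❓❓❓❓❓❓❓❓❓❓❓
❓❓❓❓❓🟫🟦🟫🟩🟦❓❓❓❓
❓❓❓❓❓🟦⬜⬜🟩⬛❓❓❓❓
❓❓❓❓❓⬜⬛🔴🟫⬜🟫❓❓❓
❓❓❓❓❓🟩🟫🟩🟦⬜🟫❓❓❓
❓❓❓❓❓🟦⬜⬜🟩⬜⬜❓❓❓
❓❓❓❓❓⬜⬜🟩🟦⬛🟩❓❓❓
❓❓❓❓❓🟩🟩🟩🟩🟩⬜❓❓❓
❓❓❓❓❓❓❓❓❓❓❓❓❓❓
❓❓❓❓❓❓❓❓❓❓❓❓❓❓

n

❓❓❓❓❓❓❓❓❓❓❓❓❓❓
❓❓❓❓❓❓❓❓❓❓❓❓❓❓
❓❓❓❓❓❓❓❓❓❓❓❓❓❓
❓❓❓❓❓❓❓❓❓❓❓❓❓❓
❓❓❓❓❓❓❓❓❓❓❓❓❓❓
❓❓❓❓❓🟩🟫🟩🟩🟫❓❓❓❓
❓❓❓❓❓🟫🟦🟫🟩🟦❓❓❓❓
❓❓❓❓❓🟦⬜🔴🟩⬛❓❓❓❓
❓❓❓❓❓⬜⬛🟩🟫⬜🟫❓❓❓
❓❓❓❓❓🟩🟫🟩🟦⬜🟫❓❓❓
❓❓❓❓❓🟦⬜⬜🟩⬜⬜❓❓❓
❓❓❓❓❓⬜⬜🟩🟦⬛🟩❓❓❓
❓❓❓❓❓🟩🟩🟩🟩🟩⬜❓❓❓
❓❓❓❓❓❓❓❓❓❓❓❓❓❓

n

❓❓❓❓❓❓❓❓❓❓❓❓❓❓
❓❓❓❓❓❓❓❓❓❓❓❓❓❓
❓❓❓❓❓❓❓❓❓❓❓❓❓❓
❓❓❓❓❓❓❓❓❓❓❓❓❓❓
❓❓❓❓❓❓❓❓❓❓❓❓❓❓
❓❓❓❓❓🟫🟫🟫⬜🟫❓❓❓❓
❓❓❓❓❓🟩🟫🟩🟩🟫❓❓❓❓
❓❓❓❓❓🟫🟦🔴🟩🟦❓❓❓❓
❓❓❓❓❓🟦⬜⬜🟩⬛❓❓❓❓
❓❓❓❓❓⬜⬛🟩🟫⬜🟫❓❓❓
❓❓❓❓❓🟩🟫🟩🟦⬜🟫❓❓❓
❓❓❓❓❓🟦⬜⬜🟩⬜⬜❓❓❓
❓❓❓❓❓⬜⬜🟩🟦⬛🟩❓❓❓
❓❓❓❓❓🟩🟩🟩🟩🟩⬜❓❓❓

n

❓❓❓❓❓❓❓❓❓❓❓❓❓❓
❓❓❓❓❓❓❓❓❓❓❓❓❓❓
❓❓❓❓❓❓❓❓❓❓❓❓❓❓
❓❓❓❓❓❓❓❓❓❓❓❓❓❓
❓❓❓❓❓❓❓❓❓❓❓❓❓❓
❓❓❓❓❓🟩🟫⬛⬜🟩❓❓❓❓
❓❓❓❓❓🟫🟫🟫⬜🟫❓❓❓❓
❓❓❓❓❓🟩🟫🔴🟩🟫❓❓❓❓
❓❓❓❓❓🟫🟦🟫🟩🟦❓❓❓❓
❓❓❓❓❓🟦⬜⬜🟩⬛❓❓❓❓
❓❓❓❓❓⬜⬛🟩🟫⬜🟫❓❓❓
❓❓❓❓❓🟩🟫🟩🟦⬜🟫❓❓❓
❓❓❓❓❓🟦⬜⬜🟩⬜⬜❓❓❓
❓❓❓❓❓⬜⬜🟩🟦⬛🟩❓❓❓

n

❓❓❓❓❓❓❓❓❓❓❓❓❓❓
❓❓❓❓❓❓❓❓❓❓❓❓❓❓
❓❓❓❓❓❓❓❓❓❓❓❓❓❓
❓❓❓❓❓❓❓❓❓❓❓❓❓❓
❓❓❓❓❓❓❓❓❓❓❓❓❓❓
❓❓❓❓❓🟩🟩🟦⬜🟫❓❓❓❓
❓❓❓❓❓🟩🟫⬛⬜🟩❓❓❓❓
❓❓❓❓❓🟫🟫🔴⬜🟫❓❓❓❓
❓❓❓❓❓🟩🟫🟩🟩🟫❓❓❓❓
❓❓❓❓❓🟫🟦🟫🟩🟦❓❓❓❓
❓❓❓❓❓🟦⬜⬜🟩⬛❓❓❓❓
❓❓❓❓❓⬜⬛🟩🟫⬜🟫❓❓❓
❓❓❓❓❓🟩🟫🟩🟦⬜🟫❓❓❓
❓❓❓❓❓🟦⬜⬜🟩⬜⬜❓❓❓

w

❓❓❓❓❓❓❓❓❓❓❓❓❓❓
❓❓❓❓❓❓❓❓❓❓❓❓❓❓
❓❓❓❓❓❓❓❓❓❓❓❓❓❓
❓❓❓❓❓❓❓❓❓❓❓❓❓❓
❓❓❓❓❓❓❓❓❓❓❓❓❓❓
❓❓❓❓❓⬜🟩🟩🟦⬜🟫❓❓❓
❓❓❓❓❓🟩🟩🟫⬛⬜🟩❓❓❓
❓❓❓❓❓🟫🟫🔴🟫⬜🟫❓❓❓
❓❓❓❓❓⬜🟩🟫🟩🟩🟫❓❓❓
❓❓❓❓❓🟩🟫🟦🟫🟩🟦❓❓❓
❓❓❓❓❓❓🟦⬜⬜🟩⬛❓❓❓
❓❓❓❓❓❓⬜⬛🟩🟫⬜🟫❓❓
❓❓❓❓❓❓🟩🟫🟩🟦⬜🟫❓❓
❓❓❓❓❓❓🟦⬜⬜🟩⬜⬜❓❓

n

❓❓❓❓❓❓❓❓❓❓❓❓❓❓
❓❓❓❓❓❓❓❓❓❓❓❓❓❓
❓❓❓❓❓❓❓❓❓❓❓❓❓❓
❓❓❓❓❓❓❓❓❓❓❓❓❓❓
❓❓❓❓❓❓❓❓❓❓❓❓❓❓
❓❓❓❓❓🟩🟩🟫⬜🟫❓❓❓❓
❓❓❓❓❓⬜🟩🟩🟦⬜🟫❓❓❓
❓❓❓❓❓🟩🟩🔴⬛⬜🟩❓❓❓
❓❓❓❓❓🟫🟫🟫🟫⬜🟫❓❓❓
❓❓❓❓❓⬜🟩🟫🟩🟩🟫❓❓❓
❓❓❓❓❓🟩🟫🟦🟫🟩🟦❓❓❓
❓❓❓❓❓❓🟦⬜⬜🟩⬛❓❓❓
❓❓❓❓❓❓⬜⬛🟩🟫⬜🟫❓❓
❓❓❓❓❓❓🟩🟫🟩🟦⬜🟫❓❓

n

❓❓❓❓❓❓❓❓❓❓❓❓❓❓
❓❓❓❓❓❓❓❓❓❓❓❓❓❓
❓❓❓❓❓❓❓❓❓❓❓❓❓❓
❓❓❓❓❓❓❓❓❓❓❓❓❓❓
❓❓❓❓❓❓❓❓❓❓❓❓❓❓
❓❓❓❓❓⬜🟩⬛🟩⬜❓❓❓❓
❓❓❓❓❓🟩🟩🟫⬜🟫❓❓❓❓
❓❓❓❓❓⬜🟩🔴🟦⬜🟫❓❓❓
❓❓❓❓❓🟩🟩🟫⬛⬜🟩❓❓❓
❓❓❓❓❓🟫🟫🟫🟫⬜🟫❓❓❓
❓❓❓❓❓⬜🟩🟫🟩🟩🟫❓❓❓
❓❓❓❓❓🟩🟫🟦🟫🟩🟦❓❓❓
❓❓❓❓❓❓🟦⬜⬜🟩⬛❓❓❓
❓❓❓❓❓❓⬜⬛🟩🟫⬜🟫❓❓

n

❓❓❓❓❓❓❓❓❓❓❓❓❓❓
❓❓❓❓❓❓❓❓❓❓❓❓❓❓
❓❓❓❓❓❓❓❓❓❓❓❓❓❓
❓❓❓❓❓❓❓❓❓❓❓❓❓❓
❓❓❓❓❓❓❓❓❓❓❓❓❓❓
❓❓❓❓❓🟦⬜⬜🟫🟫❓❓❓❓
❓❓❓❓❓⬜🟩⬛🟩⬜❓❓❓❓
❓❓❓❓❓🟩🟩🔴⬜🟫❓❓❓❓
❓❓❓❓❓⬜🟩🟩🟦⬜🟫❓❓❓
❓❓❓❓❓🟩🟩🟫⬛⬜🟩❓❓❓
❓❓❓❓❓🟫🟫🟫🟫⬜🟫❓❓❓
❓❓❓❓❓⬜🟩🟫🟩🟩🟫❓❓❓
❓❓❓❓❓🟩🟫🟦🟫🟩🟦❓❓❓
❓❓❓❓❓❓🟦⬜⬜🟩⬛❓❓❓

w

❓❓❓❓❓❓❓❓❓❓❓❓❓❓
❓❓❓❓❓❓❓❓❓❓❓❓❓❓
❓❓❓❓❓❓❓❓❓❓❓❓❓❓
❓❓❓❓❓❓❓❓❓❓❓❓❓❓
❓❓❓❓❓❓❓❓❓❓❓❓❓❓
❓❓❓❓❓🟩🟦⬜⬜🟫🟫❓❓❓
❓❓❓❓❓🟩⬜🟩⬛🟩⬜❓❓❓
❓❓❓❓❓🟦🟩🔴🟫⬜🟫❓❓❓
❓❓❓❓❓🟩⬜🟩🟩🟦⬜🟫❓❓
❓❓❓❓❓⬜🟩🟩🟫⬛⬜🟩❓❓
❓❓❓❓❓❓🟫🟫🟫🟫⬜🟫❓❓
❓❓❓❓❓❓⬜🟩🟫🟩🟩🟫❓❓
❓❓❓❓❓❓🟩🟫🟦🟫🟩🟦❓❓
❓❓❓❓❓❓❓🟦⬜⬜🟩⬛❓❓

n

❓❓❓❓❓❓❓❓❓❓❓❓❓❓
❓❓❓❓❓❓❓❓❓❓❓❓❓❓
❓❓❓❓❓❓❓❓❓❓❓❓❓❓
❓❓❓❓❓❓❓❓❓❓❓❓❓❓
❓❓❓❓❓❓❓❓❓❓❓❓❓❓
❓❓❓❓❓🟩🟩🟫🟦🟩❓❓❓❓
❓❓❓❓❓🟩🟦⬜⬜🟫🟫❓❓❓
❓❓❓❓❓🟩⬜🔴⬛🟩⬜❓❓❓
❓❓❓❓❓🟦🟩🟩🟫⬜🟫❓❓❓
❓❓❓❓❓🟩⬜🟩🟩🟦⬜🟫❓❓
❓❓❓❓❓⬜🟩🟩🟫⬛⬜🟩❓❓
❓❓❓❓❓❓🟫🟫🟫🟫⬜🟫❓❓
❓❓❓❓❓❓⬜🟩🟫🟩🟩🟫❓❓
❓❓❓❓❓❓🟩🟫🟦🟫🟩🟦❓❓

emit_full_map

🟩🟩🟫🟦🟩❓❓❓
🟩🟦⬜⬜🟫🟫❓❓
🟩⬜🔴⬛🟩⬜❓❓
🟦🟩🟩🟫⬜🟫❓❓
🟩⬜🟩🟩🟦⬜🟫❓
⬜🟩🟩🟫⬛⬜🟩❓
❓🟫🟫🟫🟫⬜🟫❓
❓⬜🟩🟫🟩🟩🟫❓
❓🟩🟫🟦🟫🟩🟦❓
❓❓🟦⬜⬜🟩⬛❓
❓❓⬜⬛🟩🟫⬜🟫
❓❓🟩🟫🟩🟦⬜🟫
❓❓🟦⬜⬜🟩⬜⬜
❓❓⬜⬜🟩🟦⬛🟩
❓❓🟩🟩🟩🟩🟩⬜

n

❓❓❓❓❓❓❓❓❓❓❓❓❓❓
❓❓❓❓❓❓❓❓❓❓❓❓❓❓
❓❓❓❓❓❓❓❓❓❓❓❓❓❓
❓❓❓❓❓❓❓❓❓❓❓❓❓❓
❓❓❓❓❓❓❓❓❓❓❓❓❓❓
❓❓❓❓❓⬜🟫⬜🟩🟩❓❓❓❓
❓❓❓❓❓🟩🟩🟫🟦🟩❓❓❓❓
❓❓❓❓❓🟩🟦🔴⬜🟫🟫❓❓❓
❓❓❓❓❓🟩⬜🟩⬛🟩⬜❓❓❓
❓❓❓❓❓🟦🟩🟩🟫⬜🟫❓❓❓
❓❓❓❓❓🟩⬜🟩🟩🟦⬜🟫❓❓
❓❓❓❓❓⬜🟩🟩🟫⬛⬜🟩❓❓
❓❓❓❓❓❓🟫🟫🟫🟫⬜🟫❓❓
❓❓❓❓❓❓⬜🟩🟫🟩🟩🟫❓❓

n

❓❓❓❓❓❓❓❓❓❓❓❓❓❓
❓❓❓❓❓❓❓❓❓❓❓❓❓❓
❓❓❓❓❓❓❓❓❓❓❓❓❓❓
❓❓❓❓❓❓❓❓❓❓❓❓❓❓
❓❓❓❓❓❓❓❓❓❓❓❓❓❓
❓❓❓❓❓🟩⬜🟩🟩🟩❓❓❓❓
❓❓❓❓❓⬜🟫⬜🟩🟩❓❓❓❓
❓❓❓❓❓🟩🟩🔴🟦🟩❓❓❓❓
❓❓❓❓❓🟩🟦⬜⬜🟫🟫❓❓❓
❓❓❓❓❓🟩⬜🟩⬛🟩⬜❓❓❓
❓❓❓❓❓🟦🟩🟩🟫⬜🟫❓❓❓
❓❓❓❓❓🟩⬜🟩🟩🟦⬜🟫❓❓
❓❓❓❓❓⬜🟩🟩🟫⬛⬜🟩❓❓
❓❓❓❓❓❓🟫🟫🟫🟫⬜🟫❓❓

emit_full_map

🟩⬜🟩🟩🟩❓❓❓
⬜🟫⬜🟩🟩❓❓❓
🟩🟩🔴🟦🟩❓❓❓
🟩🟦⬜⬜🟫🟫❓❓
🟩⬜🟩⬛🟩⬜❓❓
🟦🟩🟩🟫⬜🟫❓❓
🟩⬜🟩🟩🟦⬜🟫❓
⬜🟩🟩🟫⬛⬜🟩❓
❓🟫🟫🟫🟫⬜🟫❓
❓⬜🟩🟫🟩🟩🟫❓
❓🟩🟫🟦🟫🟩🟦❓
❓❓🟦⬜⬜🟩⬛❓
❓❓⬜⬛🟩🟫⬜🟫
❓❓🟩🟫🟩🟦⬜🟫
❓❓🟦⬜⬜🟩⬜⬜
❓❓⬜⬜🟩🟦⬛🟩
❓❓🟩🟩🟩🟩🟩⬜
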